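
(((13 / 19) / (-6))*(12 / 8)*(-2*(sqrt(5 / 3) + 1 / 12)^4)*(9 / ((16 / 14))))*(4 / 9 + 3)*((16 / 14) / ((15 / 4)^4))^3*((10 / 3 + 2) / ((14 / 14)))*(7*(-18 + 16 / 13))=-13388187430813696 / 4193271894287109375 - 874389843214336*sqrt(15) / 4193271894287109375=-0.00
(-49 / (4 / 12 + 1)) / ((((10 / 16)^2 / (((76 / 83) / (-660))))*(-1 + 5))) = 3724 / 114125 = 0.03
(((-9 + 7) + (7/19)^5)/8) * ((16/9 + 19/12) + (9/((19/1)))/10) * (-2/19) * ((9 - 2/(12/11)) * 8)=2473869674141/482690739060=5.13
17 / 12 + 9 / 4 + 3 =20 / 3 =6.67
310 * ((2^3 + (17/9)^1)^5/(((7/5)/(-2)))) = -41879466.43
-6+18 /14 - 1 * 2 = -47 /7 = -6.71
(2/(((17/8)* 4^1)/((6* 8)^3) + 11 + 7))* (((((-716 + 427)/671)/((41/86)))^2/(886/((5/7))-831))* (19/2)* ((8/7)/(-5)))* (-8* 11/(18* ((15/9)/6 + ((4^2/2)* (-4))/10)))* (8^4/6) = -0.55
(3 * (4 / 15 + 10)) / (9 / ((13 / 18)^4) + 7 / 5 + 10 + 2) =4398394 / 6637507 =0.66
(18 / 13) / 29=18 / 377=0.05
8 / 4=2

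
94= 94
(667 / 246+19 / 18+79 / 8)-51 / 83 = 3191941 / 245016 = 13.03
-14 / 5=-2.80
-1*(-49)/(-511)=-7/73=-0.10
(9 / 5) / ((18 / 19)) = 1.90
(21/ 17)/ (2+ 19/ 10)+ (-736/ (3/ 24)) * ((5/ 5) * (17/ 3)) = -22121006/ 663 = -33365.02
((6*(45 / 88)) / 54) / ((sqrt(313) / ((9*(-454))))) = -10215*sqrt(313) / 13772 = -13.12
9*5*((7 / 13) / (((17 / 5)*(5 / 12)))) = 17.10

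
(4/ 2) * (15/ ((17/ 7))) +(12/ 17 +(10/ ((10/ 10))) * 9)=1752/ 17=103.06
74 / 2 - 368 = -331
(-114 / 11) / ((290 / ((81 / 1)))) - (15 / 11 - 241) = 377603 / 1595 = 236.74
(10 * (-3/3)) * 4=-40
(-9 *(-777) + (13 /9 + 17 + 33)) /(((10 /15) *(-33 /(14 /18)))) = -221900 /891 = -249.05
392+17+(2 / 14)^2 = 20042 / 49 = 409.02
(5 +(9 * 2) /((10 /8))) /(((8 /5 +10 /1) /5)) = 485 /58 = 8.36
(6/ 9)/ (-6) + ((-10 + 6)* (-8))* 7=2015/ 9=223.89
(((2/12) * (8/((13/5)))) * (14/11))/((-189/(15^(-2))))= -8/521235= -0.00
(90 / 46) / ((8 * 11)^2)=45 / 178112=0.00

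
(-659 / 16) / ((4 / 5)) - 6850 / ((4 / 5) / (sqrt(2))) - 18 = -17125 * sqrt(2) / 2 - 4447 / 64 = -12178.69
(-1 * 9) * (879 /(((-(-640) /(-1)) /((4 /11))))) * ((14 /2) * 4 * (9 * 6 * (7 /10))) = 4757.39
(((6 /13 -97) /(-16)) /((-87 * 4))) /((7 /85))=-106675 /506688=-0.21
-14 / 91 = -2 / 13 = -0.15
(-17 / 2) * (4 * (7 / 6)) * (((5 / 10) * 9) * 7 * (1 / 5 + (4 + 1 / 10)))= -5372.85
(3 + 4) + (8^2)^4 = 16777223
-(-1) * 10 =10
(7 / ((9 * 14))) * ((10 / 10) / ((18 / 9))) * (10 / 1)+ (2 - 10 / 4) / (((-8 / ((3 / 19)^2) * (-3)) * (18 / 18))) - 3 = -141539 / 51984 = -2.72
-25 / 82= -0.30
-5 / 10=-1 / 2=-0.50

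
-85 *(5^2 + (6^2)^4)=-142769485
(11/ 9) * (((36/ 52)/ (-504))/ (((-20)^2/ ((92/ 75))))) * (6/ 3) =-253/ 24570000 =-0.00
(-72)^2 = 5184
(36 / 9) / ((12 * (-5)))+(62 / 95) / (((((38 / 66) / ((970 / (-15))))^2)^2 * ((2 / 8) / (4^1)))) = 1661695039.42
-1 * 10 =-10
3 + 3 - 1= 5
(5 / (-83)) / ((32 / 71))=-355 / 2656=-0.13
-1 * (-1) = 1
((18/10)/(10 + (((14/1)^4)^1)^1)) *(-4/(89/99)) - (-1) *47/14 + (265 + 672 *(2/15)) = 42846367601/119696990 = 357.96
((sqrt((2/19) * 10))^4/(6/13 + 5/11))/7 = 57200/331037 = 0.17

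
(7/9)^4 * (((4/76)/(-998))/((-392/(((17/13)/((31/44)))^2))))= 1713481/10102626021969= 0.00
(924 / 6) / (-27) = -154 / 27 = -5.70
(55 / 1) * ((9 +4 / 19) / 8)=9625 / 152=63.32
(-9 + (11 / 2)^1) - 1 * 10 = -27 / 2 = -13.50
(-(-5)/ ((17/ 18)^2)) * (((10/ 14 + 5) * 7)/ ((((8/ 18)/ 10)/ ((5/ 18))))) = 405000/ 289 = 1401.38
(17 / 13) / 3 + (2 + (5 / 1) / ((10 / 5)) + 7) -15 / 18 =433 / 39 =11.10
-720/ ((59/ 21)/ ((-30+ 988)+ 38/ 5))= -14599872/ 59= -247455.46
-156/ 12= -13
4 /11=0.36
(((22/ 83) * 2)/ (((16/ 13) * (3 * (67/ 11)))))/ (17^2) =1573/ 19285548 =0.00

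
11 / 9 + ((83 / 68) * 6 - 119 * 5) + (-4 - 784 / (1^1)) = -420583 / 306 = -1374.45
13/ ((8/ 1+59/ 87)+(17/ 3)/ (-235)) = 265785/ 176932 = 1.50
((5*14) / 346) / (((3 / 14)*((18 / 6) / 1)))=490 / 1557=0.31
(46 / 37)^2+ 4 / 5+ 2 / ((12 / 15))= 66337 / 13690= 4.85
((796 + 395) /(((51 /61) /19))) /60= 460123 /1020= 451.10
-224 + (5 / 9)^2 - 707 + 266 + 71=-593.69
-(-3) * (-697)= -2091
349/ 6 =58.17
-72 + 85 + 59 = 72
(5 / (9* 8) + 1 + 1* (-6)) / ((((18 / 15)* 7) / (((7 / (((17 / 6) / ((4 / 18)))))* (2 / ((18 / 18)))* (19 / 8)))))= -33725 / 22032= -1.53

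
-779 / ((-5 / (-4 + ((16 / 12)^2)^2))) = -52972 / 405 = -130.80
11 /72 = 0.15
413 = 413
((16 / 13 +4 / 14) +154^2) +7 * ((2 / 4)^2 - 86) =8414685 / 364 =23117.27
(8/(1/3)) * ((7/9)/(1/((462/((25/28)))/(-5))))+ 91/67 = -16167249/8375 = -1930.42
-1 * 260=-260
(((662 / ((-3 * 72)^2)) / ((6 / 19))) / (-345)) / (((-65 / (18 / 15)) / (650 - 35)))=0.00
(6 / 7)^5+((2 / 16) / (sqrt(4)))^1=141223 / 268912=0.53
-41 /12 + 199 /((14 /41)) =48667 /84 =579.37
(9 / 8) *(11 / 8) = 99 / 64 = 1.55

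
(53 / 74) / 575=53 / 42550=0.00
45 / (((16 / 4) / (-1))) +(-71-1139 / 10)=-3923 / 20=-196.15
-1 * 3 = -3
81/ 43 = 1.88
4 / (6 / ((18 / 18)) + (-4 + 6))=1 / 2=0.50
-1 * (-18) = 18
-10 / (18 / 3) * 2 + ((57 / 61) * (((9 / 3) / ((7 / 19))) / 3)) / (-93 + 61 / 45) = -17755685 / 5282844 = -3.36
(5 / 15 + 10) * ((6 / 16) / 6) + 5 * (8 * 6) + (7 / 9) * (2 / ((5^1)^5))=240.65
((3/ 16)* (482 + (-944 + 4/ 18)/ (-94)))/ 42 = 208133/ 94752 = 2.20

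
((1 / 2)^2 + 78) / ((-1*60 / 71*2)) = -22223 / 480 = -46.30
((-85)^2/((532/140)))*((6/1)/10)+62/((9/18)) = 24031/19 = 1264.79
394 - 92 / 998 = 196560 / 499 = 393.91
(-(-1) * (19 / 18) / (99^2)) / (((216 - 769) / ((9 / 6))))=-19 / 65039436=-0.00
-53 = -53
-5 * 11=-55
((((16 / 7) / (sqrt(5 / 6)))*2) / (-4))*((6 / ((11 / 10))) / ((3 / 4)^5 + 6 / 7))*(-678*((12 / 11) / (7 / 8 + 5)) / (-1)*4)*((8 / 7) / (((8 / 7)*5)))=-8531214336*sqrt(30) / 74357525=-628.42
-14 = -14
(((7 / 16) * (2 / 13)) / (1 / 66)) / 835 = 231 / 43420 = 0.01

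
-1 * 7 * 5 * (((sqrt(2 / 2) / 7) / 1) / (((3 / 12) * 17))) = -20 / 17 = -1.18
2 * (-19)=-38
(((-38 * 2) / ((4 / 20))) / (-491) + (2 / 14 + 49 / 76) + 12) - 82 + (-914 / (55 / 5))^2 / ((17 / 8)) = 1708950791409 / 537313084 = 3180.55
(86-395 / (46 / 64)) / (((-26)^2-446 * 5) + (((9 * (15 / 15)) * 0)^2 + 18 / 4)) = 7108 / 23759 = 0.30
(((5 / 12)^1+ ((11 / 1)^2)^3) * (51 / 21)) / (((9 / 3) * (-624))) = -361398529 / 157248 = -2298.27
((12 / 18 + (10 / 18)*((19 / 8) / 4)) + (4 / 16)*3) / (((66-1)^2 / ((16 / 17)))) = 503 / 1292850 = 0.00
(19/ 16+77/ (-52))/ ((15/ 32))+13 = 2413/ 195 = 12.37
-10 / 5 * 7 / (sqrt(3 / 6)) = -14 * sqrt(2) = -19.80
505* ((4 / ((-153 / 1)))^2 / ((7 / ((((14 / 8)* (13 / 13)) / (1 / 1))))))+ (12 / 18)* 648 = 10114708 / 23409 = 432.09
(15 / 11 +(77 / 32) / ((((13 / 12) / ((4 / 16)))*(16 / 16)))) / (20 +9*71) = 8781 / 3015584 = 0.00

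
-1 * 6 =-6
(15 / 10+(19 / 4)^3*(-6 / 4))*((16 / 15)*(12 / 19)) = -4077 / 38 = -107.29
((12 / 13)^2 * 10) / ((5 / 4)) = 1152 / 169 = 6.82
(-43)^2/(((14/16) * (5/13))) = 192296/35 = 5494.17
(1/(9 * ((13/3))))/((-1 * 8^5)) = -1/1277952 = -0.00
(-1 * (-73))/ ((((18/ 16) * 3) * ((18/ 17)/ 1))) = 4964/ 243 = 20.43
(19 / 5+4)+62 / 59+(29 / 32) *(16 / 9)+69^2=25336463 / 5310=4771.46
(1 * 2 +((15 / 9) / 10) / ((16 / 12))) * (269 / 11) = 4573 / 88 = 51.97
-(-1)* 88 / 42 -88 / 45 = 44 / 315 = 0.14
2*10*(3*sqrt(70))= 60*sqrt(70)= 502.00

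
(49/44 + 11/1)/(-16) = -533/704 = -0.76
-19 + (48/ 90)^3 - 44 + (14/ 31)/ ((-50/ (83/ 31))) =-203919028/ 3243375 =-62.87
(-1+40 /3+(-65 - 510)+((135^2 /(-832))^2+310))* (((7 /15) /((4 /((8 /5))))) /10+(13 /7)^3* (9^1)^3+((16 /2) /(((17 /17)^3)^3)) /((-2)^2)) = 141727743277075829 /133555968000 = 1061186.15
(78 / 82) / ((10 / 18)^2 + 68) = 0.01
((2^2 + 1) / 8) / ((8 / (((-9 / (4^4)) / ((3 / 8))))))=-15 / 2048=-0.01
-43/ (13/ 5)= -215/ 13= -16.54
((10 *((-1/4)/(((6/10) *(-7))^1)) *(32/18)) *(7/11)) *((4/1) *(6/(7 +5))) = 400/297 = 1.35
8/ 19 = 0.42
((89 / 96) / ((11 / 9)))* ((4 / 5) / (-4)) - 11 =-11.15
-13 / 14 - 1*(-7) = 85 / 14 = 6.07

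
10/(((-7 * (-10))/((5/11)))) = 5/77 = 0.06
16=16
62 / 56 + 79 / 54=1943 / 756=2.57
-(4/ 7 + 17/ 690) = -2879/ 4830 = -0.60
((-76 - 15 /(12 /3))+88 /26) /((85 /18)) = -35739 /2210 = -16.17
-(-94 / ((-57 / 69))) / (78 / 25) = -27025 / 741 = -36.47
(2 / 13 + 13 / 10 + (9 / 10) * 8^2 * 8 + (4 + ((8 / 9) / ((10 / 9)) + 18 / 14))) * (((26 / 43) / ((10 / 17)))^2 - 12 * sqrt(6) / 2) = 1601192073 / 3235750 - 1278567 * sqrt(6) / 455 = -6388.31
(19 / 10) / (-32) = -19 / 320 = -0.06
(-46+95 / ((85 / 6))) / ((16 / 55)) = -9185 / 68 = -135.07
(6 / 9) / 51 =0.01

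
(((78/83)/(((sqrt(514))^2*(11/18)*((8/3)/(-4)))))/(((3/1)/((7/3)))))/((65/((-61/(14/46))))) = 0.01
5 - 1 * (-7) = 12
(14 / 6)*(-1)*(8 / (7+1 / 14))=-784 / 297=-2.64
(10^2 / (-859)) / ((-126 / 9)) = 50 / 6013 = 0.01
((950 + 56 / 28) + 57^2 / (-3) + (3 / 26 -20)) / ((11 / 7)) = -27461 / 286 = -96.02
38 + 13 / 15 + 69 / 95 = 11284 / 285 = 39.59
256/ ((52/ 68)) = 4352/ 13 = 334.77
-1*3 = -3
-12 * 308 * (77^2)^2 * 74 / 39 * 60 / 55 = -3496180845696 / 13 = -268936988130.46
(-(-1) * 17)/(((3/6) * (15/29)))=986/15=65.73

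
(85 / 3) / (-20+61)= 85 / 123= 0.69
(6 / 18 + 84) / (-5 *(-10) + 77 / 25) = 6325 / 3981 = 1.59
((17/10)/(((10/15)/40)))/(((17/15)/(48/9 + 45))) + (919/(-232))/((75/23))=78800863/17400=4528.79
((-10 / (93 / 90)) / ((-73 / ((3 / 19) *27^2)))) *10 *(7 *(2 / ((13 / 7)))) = 642978000 / 558961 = 1150.31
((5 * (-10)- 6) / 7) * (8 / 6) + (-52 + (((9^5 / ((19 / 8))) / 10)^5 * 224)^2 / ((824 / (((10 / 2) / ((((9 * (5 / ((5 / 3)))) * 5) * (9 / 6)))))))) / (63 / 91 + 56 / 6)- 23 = 575987889321127353841760753259836351316320038464108767999 / 425522342716715888671875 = 1353601988661218878209732000000000.00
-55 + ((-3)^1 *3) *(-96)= 809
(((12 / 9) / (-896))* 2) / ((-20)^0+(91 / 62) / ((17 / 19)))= -527 / 467544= -0.00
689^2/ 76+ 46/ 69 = 1424315/ 228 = 6247.00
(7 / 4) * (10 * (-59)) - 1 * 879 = -3823 / 2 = -1911.50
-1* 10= -10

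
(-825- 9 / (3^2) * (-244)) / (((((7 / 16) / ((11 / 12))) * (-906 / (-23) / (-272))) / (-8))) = -91387648 / 1359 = -67246.25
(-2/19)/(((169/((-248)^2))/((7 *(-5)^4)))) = -538160000/3211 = -167598.88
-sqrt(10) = -3.16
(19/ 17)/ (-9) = -19/ 153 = -0.12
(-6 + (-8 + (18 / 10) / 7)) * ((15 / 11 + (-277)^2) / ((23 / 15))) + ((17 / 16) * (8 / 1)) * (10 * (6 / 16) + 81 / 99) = -9742978359 / 14168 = -687674.93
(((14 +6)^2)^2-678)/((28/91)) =1035593/2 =517796.50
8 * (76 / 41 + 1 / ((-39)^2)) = 925096 / 62361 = 14.83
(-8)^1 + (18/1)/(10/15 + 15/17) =3.62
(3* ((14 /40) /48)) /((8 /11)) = 77 /2560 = 0.03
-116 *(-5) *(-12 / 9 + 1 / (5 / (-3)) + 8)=10556 / 3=3518.67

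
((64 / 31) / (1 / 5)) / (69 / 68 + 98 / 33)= 718080 / 277171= 2.59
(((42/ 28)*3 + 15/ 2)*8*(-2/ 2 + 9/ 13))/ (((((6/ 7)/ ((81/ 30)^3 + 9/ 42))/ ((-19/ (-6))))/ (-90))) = 63512136/ 325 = 195421.96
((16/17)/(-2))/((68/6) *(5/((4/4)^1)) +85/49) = -1176/145945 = -0.01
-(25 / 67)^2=-0.14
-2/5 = -0.40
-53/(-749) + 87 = 65216/749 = 87.07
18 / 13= 1.38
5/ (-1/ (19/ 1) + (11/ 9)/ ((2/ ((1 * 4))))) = 855/ 409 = 2.09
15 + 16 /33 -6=313 /33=9.48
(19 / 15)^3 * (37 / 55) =1.37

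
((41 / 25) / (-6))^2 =1681 / 22500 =0.07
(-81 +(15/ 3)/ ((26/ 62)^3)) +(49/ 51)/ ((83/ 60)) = -38768762/ 3099967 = -12.51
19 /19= 1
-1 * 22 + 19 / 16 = -333 / 16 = -20.81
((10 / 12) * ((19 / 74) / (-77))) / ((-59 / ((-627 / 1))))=-0.03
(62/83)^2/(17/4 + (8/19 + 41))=292144/23911719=0.01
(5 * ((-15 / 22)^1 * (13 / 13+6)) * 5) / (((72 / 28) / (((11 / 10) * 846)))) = -172725 / 4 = -43181.25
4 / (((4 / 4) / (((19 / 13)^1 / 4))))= 1.46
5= 5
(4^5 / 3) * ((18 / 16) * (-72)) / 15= -9216 / 5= -1843.20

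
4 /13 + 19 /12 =295 /156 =1.89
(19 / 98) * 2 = 19 / 49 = 0.39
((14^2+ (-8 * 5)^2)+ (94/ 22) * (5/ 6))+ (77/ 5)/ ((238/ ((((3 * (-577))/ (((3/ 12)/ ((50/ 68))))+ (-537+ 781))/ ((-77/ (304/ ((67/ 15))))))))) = 18578310703/ 8945706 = 2076.79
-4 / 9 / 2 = -0.22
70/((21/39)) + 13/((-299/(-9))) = 2999/23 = 130.39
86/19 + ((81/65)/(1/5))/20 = 23899/4940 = 4.84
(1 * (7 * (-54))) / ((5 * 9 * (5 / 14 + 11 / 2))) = -294 / 205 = -1.43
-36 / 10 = -18 / 5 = -3.60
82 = 82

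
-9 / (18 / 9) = -9 / 2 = -4.50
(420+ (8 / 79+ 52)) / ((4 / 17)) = 158508 / 79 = 2006.43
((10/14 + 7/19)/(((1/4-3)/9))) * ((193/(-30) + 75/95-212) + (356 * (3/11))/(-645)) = 771.73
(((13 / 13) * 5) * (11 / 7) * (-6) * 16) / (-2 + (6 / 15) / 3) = 19800 / 49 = 404.08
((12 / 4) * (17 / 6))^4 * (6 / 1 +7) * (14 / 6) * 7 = 53202877 / 48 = 1108393.27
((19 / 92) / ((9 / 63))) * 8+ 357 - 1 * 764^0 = 8454 / 23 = 367.57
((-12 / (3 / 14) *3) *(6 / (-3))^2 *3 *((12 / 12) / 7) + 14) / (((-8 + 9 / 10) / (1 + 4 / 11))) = 41100 / 781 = 52.62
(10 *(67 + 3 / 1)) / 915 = 140 / 183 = 0.77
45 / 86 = 0.52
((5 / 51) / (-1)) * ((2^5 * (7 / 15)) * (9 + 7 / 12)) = -6440 / 459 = -14.03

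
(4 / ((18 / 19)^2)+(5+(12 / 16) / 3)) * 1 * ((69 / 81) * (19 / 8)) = 1374365 / 69984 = 19.64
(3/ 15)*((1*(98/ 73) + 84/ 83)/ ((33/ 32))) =456512/ 999735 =0.46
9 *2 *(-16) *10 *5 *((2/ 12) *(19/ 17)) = -45600/ 17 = -2682.35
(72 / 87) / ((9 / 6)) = 16 / 29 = 0.55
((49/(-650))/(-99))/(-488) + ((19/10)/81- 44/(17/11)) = -136677903137/4804628400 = -28.45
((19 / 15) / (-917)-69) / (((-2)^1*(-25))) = -474557 / 343875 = -1.38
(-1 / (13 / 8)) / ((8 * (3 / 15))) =-5 / 13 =-0.38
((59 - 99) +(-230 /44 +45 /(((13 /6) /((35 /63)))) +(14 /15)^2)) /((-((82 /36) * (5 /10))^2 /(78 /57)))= 304101936 /8783225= 34.62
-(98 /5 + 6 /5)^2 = -10816 /25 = -432.64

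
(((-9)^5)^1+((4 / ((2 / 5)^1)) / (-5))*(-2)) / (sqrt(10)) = -11809*sqrt(10) / 2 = -18671.67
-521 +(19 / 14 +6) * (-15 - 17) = -5295 / 7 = -756.43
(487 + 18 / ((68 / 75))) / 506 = 1.00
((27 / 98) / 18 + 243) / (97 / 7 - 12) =47631 / 364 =130.85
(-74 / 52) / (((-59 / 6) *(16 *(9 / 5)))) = 0.01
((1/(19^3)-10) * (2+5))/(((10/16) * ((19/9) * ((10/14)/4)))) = -967927968/3258025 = -297.09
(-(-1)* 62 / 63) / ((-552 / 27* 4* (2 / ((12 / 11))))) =-0.01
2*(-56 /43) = -112 /43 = -2.60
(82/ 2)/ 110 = 41/ 110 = 0.37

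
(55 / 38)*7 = 385 / 38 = 10.13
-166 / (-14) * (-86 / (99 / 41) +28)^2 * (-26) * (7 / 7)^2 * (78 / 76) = -7974573932 / 434511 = -18352.99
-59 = -59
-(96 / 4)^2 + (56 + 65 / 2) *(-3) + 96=-745.50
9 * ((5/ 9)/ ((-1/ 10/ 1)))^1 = -50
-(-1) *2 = 2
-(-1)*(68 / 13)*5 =340 / 13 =26.15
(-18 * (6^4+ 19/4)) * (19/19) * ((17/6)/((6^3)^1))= -88451/288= -307.12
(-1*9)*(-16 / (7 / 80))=11520 / 7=1645.71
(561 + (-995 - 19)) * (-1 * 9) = 4077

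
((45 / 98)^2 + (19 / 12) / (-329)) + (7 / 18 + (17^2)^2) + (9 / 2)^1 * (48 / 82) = 6955988504455 / 83281086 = 83524.23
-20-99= -119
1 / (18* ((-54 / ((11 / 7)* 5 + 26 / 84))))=-49 / 5832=-0.01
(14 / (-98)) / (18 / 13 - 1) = -13 / 35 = -0.37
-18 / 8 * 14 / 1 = -63 / 2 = -31.50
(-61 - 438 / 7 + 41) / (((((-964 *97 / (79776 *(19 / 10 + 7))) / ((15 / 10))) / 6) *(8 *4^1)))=577102077 / 3272780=176.33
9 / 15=3 / 5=0.60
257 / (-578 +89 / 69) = -17733 / 39793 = -0.45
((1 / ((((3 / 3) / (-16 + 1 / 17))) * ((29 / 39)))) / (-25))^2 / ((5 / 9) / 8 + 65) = 8042670792 / 711677853125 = 0.01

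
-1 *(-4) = 4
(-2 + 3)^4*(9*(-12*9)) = -972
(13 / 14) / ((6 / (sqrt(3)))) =13*sqrt(3) / 84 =0.27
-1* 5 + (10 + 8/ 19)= 103/ 19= 5.42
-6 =-6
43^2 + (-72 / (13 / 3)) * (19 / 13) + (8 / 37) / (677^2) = 5229510516573 / 2865931237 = 1824.72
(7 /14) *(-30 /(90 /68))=-34 /3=-11.33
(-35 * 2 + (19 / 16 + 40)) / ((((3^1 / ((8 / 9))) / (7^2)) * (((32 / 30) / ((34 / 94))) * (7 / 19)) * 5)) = -1042321 / 13536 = -77.00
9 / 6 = 1.50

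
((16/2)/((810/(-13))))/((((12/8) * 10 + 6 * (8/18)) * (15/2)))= -104/107325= -0.00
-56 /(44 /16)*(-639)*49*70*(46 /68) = 5645999520 /187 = 30192510.80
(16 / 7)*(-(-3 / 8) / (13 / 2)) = 0.13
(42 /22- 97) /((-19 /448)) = 468608 /209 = 2242.14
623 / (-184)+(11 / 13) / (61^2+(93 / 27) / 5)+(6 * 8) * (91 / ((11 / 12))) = 5245766548697 / 1101657128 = 4761.71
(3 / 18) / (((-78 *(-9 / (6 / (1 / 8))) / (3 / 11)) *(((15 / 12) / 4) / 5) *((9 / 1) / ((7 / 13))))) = 448 / 150579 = 0.00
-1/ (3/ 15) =-5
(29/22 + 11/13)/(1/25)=15475/286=54.11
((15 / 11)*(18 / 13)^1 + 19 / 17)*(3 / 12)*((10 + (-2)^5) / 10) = -7307 / 4420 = -1.65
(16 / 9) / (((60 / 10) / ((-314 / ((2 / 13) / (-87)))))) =473512 / 9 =52612.44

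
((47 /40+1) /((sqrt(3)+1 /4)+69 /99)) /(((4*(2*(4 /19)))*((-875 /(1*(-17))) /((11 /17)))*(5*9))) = -66671 /410446400+2200143*sqrt(3) /12826450000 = 0.00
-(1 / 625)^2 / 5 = -1 / 1953125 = -0.00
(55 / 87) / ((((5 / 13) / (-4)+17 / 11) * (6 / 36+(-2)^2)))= 12584 / 120205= 0.10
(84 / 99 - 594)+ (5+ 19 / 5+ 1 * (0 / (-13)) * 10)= -96418 / 165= -584.35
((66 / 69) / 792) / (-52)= -1 / 43056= -0.00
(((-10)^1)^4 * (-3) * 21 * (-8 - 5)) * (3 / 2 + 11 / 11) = 20475000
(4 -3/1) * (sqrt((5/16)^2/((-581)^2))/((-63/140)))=-25/20916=-0.00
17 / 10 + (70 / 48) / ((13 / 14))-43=-30989 / 780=-39.73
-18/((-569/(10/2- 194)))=-3402/569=-5.98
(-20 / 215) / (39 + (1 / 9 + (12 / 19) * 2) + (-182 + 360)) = -0.00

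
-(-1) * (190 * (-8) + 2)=-1518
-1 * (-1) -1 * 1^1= 0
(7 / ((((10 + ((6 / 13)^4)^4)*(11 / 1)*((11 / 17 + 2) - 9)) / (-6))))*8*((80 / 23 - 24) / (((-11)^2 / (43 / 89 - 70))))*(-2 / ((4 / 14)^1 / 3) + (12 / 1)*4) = 60323443848825764329190832 / 394123097629080767590247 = 153.06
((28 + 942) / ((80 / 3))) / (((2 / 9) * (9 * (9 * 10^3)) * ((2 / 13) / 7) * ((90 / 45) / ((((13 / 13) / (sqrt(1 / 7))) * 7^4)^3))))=855239294862589 * sqrt(7) / 192000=11785158779.46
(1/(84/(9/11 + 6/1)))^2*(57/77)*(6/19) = 5625/3652264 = 0.00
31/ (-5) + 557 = 550.80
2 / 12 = 1 / 6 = 0.17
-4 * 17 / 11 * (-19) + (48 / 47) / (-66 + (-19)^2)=17914108 / 152515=117.46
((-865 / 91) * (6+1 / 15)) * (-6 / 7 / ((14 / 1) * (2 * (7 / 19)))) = 3287 / 686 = 4.79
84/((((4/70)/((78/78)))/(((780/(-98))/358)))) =-5850/179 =-32.68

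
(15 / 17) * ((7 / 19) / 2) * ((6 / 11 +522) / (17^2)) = 301770 / 1026817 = 0.29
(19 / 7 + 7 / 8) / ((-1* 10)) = -201 / 560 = -0.36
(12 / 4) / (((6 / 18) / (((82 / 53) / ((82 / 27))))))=243 / 53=4.58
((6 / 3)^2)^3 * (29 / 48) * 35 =4060 / 3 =1353.33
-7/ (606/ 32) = -112/ 303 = -0.37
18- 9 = 9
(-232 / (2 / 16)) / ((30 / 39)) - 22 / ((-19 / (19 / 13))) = -156722 / 65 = -2411.11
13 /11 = 1.18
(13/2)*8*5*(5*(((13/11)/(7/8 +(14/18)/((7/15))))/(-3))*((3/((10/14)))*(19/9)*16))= -57541120/2013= -28584.76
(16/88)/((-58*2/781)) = -71/58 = -1.22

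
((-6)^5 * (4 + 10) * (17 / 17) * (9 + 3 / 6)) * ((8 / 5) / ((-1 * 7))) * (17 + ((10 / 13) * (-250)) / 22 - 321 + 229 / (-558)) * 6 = -9844723660032 / 22165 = -444156267.09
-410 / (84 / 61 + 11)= -5002 / 151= -33.13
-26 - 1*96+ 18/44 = -2675/22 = -121.59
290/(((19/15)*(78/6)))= 4350/247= 17.61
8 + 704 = 712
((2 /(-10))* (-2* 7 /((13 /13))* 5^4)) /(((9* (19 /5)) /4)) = 35000 /171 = 204.68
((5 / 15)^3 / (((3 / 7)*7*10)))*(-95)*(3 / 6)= -19 / 324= -0.06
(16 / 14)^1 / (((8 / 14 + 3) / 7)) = 56 / 25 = 2.24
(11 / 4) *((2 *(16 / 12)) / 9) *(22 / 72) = 0.25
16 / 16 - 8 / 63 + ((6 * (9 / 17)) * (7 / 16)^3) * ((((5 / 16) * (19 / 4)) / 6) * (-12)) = 5849075 / 70189056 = 0.08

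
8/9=0.89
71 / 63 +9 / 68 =5395 / 4284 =1.26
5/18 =0.28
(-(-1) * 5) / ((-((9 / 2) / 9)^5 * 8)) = -20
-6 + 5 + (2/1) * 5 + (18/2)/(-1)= 0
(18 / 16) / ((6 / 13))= 39 / 16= 2.44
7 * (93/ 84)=31/ 4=7.75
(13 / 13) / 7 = 1 / 7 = 0.14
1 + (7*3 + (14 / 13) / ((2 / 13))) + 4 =33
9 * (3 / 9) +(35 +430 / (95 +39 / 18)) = 24734 / 583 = 42.43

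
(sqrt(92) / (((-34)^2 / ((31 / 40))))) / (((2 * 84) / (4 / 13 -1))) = -93 * sqrt(23) / 16831360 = -0.00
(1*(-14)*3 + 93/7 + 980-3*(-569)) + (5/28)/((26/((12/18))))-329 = 2329.29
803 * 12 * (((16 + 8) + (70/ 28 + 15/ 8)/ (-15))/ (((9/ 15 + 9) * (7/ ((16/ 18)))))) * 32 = 18276280/ 189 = 96699.89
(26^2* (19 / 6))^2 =41242084 / 9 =4582453.78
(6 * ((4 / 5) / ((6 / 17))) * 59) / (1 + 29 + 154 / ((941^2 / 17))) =888137443 / 33208810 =26.74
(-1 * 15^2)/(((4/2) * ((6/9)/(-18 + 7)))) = 1856.25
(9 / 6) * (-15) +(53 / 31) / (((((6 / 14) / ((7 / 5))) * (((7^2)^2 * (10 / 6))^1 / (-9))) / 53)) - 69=-6999987 / 75950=-92.17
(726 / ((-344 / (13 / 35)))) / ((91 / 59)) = -21417 / 42140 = -0.51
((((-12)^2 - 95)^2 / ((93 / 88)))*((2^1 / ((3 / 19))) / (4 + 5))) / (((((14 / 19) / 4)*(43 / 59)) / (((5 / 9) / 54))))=6428890160 / 26237439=245.03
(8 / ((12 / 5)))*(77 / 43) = 5.97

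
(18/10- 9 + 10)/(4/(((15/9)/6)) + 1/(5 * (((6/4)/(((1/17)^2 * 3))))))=2023/10405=0.19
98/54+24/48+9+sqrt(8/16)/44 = sqrt(2)/88+611/54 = 11.33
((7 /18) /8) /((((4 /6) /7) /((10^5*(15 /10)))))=153125 /2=76562.50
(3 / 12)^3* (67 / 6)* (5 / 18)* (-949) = -317915 / 6912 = -45.99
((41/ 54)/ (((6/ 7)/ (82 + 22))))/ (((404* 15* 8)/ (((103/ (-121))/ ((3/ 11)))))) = -384293/ 64793520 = -0.01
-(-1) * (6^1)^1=6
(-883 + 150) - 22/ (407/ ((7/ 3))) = -81377/ 111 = -733.13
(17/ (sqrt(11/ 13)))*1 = 17*sqrt(143)/ 11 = 18.48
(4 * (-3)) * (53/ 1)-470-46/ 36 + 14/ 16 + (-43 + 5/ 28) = -579209/ 504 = -1149.22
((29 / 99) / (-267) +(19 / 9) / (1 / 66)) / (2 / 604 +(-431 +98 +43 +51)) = -0.58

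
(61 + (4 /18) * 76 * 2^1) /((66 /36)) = 1706 /33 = 51.70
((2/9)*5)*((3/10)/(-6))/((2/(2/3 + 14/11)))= -16/297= -0.05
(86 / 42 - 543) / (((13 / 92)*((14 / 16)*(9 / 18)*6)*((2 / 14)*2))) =-4180480 / 819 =-5104.37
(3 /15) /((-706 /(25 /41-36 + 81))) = -187 /14473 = -0.01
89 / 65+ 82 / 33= 8267 / 2145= 3.85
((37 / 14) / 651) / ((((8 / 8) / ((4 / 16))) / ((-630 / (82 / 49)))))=-3885 / 10168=-0.38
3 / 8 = 0.38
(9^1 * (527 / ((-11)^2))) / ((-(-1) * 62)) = 0.63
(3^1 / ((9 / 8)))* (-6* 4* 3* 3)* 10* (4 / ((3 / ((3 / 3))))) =-7680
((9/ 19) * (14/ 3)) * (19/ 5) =42/ 5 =8.40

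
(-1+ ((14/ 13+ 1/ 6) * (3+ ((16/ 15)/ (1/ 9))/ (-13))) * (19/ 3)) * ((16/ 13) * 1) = 681896/ 32955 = 20.69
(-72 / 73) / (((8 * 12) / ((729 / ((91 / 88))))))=-48114 / 6643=-7.24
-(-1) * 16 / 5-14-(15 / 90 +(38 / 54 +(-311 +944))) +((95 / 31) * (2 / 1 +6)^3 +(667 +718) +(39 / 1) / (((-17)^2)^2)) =1614407719469 / 699070770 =2309.36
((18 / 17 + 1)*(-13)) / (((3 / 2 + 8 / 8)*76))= -91 / 646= -0.14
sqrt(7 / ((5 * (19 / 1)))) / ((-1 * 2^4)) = -sqrt(665) / 1520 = -0.02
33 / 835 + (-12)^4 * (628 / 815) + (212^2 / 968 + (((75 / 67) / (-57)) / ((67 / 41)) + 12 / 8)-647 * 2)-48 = 8250319503537941 / 561852927262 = 14684.13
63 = 63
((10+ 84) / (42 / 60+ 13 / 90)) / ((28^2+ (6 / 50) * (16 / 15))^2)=3671875 / 20281732096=0.00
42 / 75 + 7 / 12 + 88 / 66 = 743 / 300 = 2.48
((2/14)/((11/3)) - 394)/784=-30335/60368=-0.50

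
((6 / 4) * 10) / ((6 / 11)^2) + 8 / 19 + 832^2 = 157838663 / 228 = 692274.84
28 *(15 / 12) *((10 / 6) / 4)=14.58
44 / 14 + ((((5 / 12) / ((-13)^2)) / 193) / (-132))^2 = 58724734581647023 / 18685142821433088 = 3.14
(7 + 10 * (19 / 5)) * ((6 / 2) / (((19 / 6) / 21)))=17010 / 19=895.26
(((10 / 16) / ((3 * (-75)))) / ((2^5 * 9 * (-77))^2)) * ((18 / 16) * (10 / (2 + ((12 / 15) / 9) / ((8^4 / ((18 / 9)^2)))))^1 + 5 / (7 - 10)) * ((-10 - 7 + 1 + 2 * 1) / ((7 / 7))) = 7817 / 24974420815872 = 0.00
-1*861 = -861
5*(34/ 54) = 85/ 27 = 3.15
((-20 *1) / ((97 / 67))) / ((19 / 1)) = -1340 / 1843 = -0.73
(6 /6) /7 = 1 /7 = 0.14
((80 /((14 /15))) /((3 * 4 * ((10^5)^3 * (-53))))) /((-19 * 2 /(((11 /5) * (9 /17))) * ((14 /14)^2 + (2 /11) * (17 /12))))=3267 /994613900000000000000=0.00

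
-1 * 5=-5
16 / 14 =1.14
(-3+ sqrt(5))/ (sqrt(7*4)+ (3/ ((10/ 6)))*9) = -0.04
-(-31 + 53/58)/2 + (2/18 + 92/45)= 17.20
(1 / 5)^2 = 1 / 25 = 0.04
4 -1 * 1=3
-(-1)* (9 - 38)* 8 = -232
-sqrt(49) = -7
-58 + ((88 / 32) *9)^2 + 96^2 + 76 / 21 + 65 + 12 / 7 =472363 / 48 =9840.90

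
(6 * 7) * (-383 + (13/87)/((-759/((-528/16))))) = -16085.73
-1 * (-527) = 527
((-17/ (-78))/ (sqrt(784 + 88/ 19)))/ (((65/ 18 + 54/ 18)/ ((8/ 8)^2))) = 3* sqrt(71174)/ 681772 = 0.00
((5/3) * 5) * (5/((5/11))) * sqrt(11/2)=275 * sqrt(22)/6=214.98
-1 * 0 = 0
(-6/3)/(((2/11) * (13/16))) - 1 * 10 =-306/13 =-23.54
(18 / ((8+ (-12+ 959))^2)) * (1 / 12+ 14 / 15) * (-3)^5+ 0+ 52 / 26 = 18196031 / 9120250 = 2.00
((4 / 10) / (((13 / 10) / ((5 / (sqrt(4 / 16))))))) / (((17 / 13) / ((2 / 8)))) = 10 / 17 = 0.59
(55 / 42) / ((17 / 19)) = 1045 / 714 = 1.46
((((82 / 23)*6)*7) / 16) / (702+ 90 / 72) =861 / 64699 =0.01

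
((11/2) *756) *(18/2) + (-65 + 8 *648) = 42541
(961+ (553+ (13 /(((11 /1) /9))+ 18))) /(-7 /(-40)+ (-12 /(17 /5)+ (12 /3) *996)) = 11538920 /29775229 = 0.39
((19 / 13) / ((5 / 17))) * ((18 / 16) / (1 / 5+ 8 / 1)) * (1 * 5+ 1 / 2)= 31977 / 8528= 3.75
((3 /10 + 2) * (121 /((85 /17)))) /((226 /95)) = 52877 /2260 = 23.40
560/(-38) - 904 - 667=-30129/19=-1585.74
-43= -43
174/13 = 13.38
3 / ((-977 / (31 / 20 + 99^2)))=-588153 / 19540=-30.10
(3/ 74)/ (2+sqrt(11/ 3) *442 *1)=-9/ 79512704+663 *sqrt(33)/ 79512704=0.00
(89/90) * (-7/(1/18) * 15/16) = -1869/16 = -116.81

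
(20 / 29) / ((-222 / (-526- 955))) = 4.60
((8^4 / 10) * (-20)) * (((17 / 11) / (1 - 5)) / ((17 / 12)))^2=-73728 / 121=-609.32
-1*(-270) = 270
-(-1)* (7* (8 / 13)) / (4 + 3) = 8 / 13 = 0.62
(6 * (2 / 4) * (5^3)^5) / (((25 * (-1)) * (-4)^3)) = 3662109375 / 64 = 57220458.98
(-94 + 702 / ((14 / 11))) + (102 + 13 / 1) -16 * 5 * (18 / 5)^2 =-16248 / 35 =-464.23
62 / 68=31 / 34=0.91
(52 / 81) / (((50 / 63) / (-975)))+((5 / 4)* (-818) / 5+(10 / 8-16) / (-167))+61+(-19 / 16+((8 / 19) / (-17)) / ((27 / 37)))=-21748229425 / 23302512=-933.30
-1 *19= -19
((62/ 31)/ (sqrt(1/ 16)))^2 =64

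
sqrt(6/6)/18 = 1/18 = 0.06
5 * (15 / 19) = 75 / 19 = 3.95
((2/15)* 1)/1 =2/15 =0.13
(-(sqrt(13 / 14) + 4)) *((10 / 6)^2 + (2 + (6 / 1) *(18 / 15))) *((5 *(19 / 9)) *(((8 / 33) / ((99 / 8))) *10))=-2383360 / 24057 - 42560 *sqrt(182) / 24057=-122.94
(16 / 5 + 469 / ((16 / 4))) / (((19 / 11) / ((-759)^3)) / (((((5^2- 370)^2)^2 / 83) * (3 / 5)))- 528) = -19697560323938528815575 / 86345469913155194814308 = -0.23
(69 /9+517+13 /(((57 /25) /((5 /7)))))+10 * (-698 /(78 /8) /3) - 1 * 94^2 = -132982643 /15561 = -8545.89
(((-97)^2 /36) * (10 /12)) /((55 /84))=65863 /198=332.64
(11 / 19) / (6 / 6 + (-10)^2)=0.01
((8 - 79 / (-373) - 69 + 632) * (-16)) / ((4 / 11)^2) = -69116.63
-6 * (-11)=66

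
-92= -92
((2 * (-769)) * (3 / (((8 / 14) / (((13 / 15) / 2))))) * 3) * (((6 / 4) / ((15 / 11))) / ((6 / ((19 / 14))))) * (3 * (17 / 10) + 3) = -21154.90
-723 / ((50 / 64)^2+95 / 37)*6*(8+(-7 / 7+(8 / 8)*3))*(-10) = 1095720960 / 8027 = 136504.42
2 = 2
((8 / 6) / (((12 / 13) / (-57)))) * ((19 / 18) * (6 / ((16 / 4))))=-4693 / 36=-130.36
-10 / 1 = -10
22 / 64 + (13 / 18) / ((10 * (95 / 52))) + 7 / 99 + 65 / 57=799721 / 501600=1.59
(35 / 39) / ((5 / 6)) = 14 / 13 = 1.08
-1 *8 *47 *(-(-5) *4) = -7520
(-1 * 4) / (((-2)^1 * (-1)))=-2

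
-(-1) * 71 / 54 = 71 / 54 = 1.31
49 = 49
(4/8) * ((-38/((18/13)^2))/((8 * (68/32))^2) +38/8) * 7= 3068443/187272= 16.38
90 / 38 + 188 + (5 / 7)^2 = 177708 / 931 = 190.88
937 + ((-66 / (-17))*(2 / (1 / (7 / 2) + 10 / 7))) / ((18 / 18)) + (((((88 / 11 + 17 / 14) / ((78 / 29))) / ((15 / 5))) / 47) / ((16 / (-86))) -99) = 5879997659 / 6980064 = 842.40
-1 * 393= -393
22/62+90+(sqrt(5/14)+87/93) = sqrt(70)/14+2830/31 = 91.89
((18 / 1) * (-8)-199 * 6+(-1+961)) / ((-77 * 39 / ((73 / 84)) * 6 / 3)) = 219 / 4004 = 0.05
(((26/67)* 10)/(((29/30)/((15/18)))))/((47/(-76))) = -494000/91321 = -5.41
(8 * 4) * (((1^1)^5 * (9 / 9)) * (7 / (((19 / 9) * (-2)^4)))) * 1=126 / 19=6.63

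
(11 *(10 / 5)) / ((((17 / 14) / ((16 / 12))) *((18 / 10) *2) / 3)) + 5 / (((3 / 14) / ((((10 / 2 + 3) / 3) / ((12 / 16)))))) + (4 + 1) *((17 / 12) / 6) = 382895 / 3672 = 104.27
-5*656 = -3280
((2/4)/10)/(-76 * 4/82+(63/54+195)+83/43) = 5289/20562530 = 0.00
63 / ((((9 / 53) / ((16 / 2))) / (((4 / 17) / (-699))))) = -11872 / 11883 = -1.00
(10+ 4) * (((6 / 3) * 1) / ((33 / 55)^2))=700 / 9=77.78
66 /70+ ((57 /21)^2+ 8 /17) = 8.78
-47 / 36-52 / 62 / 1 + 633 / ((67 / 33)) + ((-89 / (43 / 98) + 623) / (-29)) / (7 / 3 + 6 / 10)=2694028001 / 8841789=304.69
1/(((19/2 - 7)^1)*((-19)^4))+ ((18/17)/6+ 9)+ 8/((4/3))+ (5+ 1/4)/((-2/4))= 103605263/22154570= 4.68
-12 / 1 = -12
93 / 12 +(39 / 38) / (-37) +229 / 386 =4512969 / 542716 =8.32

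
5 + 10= 15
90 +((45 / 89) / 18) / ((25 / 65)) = 16033 / 178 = 90.07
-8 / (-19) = 8 / 19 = 0.42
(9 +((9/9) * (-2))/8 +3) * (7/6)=329/24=13.71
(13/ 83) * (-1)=-13/ 83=-0.16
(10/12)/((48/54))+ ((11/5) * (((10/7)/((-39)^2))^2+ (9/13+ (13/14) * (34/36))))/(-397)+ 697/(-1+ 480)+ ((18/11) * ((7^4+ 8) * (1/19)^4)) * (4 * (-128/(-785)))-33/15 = 7185605768232152364977/35284549063669490959920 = 0.20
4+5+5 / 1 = 14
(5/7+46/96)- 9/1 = -2623/336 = -7.81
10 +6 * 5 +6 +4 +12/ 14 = 356/ 7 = 50.86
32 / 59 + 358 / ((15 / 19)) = 401798 / 885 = 454.01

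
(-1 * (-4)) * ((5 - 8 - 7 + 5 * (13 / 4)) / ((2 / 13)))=325 / 2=162.50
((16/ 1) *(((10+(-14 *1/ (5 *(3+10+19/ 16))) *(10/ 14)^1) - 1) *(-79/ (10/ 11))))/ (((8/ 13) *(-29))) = 22718267/ 32915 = 690.21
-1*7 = -7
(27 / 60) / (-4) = -9 / 80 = -0.11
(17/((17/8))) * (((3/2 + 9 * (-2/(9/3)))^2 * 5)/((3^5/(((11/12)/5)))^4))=14641/55788550416000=0.00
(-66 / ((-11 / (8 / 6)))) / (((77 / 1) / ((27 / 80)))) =27 / 770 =0.04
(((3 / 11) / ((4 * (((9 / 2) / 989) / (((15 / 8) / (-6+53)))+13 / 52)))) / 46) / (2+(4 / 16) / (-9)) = 11610 / 5623981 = 0.00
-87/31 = -2.81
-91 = -91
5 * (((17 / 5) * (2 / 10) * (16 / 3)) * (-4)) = -1088 / 15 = -72.53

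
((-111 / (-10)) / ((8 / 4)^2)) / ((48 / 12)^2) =111 / 640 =0.17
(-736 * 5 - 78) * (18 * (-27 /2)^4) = -8987198751 /4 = -2246799687.75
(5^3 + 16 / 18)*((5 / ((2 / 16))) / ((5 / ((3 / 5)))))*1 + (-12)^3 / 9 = 6184 / 15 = 412.27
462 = 462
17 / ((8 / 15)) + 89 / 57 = 15247 / 456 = 33.44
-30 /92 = -0.33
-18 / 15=-6 / 5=-1.20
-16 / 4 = -4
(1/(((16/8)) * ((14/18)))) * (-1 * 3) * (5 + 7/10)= -10.99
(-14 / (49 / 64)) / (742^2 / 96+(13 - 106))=-3072 / 947863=-0.00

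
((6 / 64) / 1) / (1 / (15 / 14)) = 45 / 448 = 0.10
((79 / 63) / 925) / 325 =79 / 18939375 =0.00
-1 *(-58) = 58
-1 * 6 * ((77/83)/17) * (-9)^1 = 4158/1411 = 2.95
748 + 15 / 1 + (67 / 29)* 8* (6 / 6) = 22663 / 29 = 781.48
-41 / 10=-4.10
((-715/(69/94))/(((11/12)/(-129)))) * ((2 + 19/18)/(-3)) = -28900300/207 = -139614.98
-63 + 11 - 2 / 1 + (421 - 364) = 3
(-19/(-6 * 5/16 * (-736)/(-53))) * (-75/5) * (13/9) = -13091/828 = -15.81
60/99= 20/33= 0.61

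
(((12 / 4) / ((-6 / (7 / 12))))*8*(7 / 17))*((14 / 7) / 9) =-98 / 459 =-0.21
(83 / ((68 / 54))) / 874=2241 / 29716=0.08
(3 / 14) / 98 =3 / 1372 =0.00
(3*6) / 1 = 18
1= 1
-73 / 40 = -1.82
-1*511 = -511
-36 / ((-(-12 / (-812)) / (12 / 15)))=9744 / 5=1948.80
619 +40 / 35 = 4341 / 7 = 620.14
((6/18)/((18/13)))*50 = 12.04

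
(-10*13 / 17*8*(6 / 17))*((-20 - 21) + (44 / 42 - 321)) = 15766400 / 2023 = 7793.57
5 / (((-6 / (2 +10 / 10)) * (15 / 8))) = -1.33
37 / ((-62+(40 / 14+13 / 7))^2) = 1813 / 160801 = 0.01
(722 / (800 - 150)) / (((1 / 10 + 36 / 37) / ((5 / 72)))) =13357 / 185796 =0.07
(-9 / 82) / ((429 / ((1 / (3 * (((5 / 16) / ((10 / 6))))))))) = -8 / 17589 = -0.00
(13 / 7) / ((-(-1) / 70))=130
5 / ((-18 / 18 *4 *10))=-1 / 8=-0.12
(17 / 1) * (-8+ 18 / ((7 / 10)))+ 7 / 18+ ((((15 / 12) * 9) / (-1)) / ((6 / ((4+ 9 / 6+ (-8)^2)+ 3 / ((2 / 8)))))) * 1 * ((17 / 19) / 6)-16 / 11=116834213 / 421344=277.29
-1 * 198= -198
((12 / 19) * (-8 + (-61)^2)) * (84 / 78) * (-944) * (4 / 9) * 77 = -60455481856 / 741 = -81586345.28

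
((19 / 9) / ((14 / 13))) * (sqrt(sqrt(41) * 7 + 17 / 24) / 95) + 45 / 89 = 13 * sqrt(102 + 1008 * sqrt(41)) / 7560 + 45 / 89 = 0.64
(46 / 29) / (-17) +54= 26576 / 493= 53.91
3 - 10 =-7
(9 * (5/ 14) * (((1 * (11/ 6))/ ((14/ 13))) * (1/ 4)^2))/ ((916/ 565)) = 1211925/ 5745152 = 0.21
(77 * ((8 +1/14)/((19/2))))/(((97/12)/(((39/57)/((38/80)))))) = 7756320/665323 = 11.66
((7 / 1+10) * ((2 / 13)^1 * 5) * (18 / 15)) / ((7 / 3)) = 612 / 91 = 6.73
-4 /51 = -0.08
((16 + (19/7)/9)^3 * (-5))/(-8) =5416033415/2000376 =2707.51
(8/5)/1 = 8/5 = 1.60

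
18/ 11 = 1.64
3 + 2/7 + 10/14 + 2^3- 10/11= 122/11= 11.09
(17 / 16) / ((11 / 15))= 255 / 176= 1.45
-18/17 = -1.06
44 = 44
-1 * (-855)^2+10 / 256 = -93571195 / 128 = -731024.96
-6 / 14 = -3 / 7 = -0.43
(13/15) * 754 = 9802/15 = 653.47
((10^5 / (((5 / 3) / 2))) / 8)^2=225000000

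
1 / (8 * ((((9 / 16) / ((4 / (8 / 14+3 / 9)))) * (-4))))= -14 / 57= -0.25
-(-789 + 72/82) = 32313/41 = 788.12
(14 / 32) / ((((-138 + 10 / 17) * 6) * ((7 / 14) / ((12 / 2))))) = -119 / 18688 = -0.01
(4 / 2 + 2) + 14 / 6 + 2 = 25 / 3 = 8.33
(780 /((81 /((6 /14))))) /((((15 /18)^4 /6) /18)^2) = 206980.90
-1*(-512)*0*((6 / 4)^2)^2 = 0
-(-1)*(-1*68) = -68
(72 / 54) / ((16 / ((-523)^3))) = -143055667 / 12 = -11921305.58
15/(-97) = -15/97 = -0.15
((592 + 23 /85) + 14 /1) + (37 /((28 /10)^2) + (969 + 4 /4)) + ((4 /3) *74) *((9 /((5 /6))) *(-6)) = -80178083 /16660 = -4812.61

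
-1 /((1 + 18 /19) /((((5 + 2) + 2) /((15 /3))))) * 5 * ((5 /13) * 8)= -6840 /481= -14.22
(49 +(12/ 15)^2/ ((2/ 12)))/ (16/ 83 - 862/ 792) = -43418628/ 735925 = -59.00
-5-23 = -28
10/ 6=5/ 3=1.67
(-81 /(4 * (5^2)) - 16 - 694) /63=-71081 /6300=-11.28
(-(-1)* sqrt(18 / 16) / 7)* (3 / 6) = 3* sqrt(2) / 56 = 0.08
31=31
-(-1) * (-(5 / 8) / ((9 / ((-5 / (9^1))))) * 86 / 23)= 1075 / 7452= 0.14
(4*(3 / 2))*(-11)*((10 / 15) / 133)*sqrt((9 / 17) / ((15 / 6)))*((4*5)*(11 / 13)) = -5808*sqrt(170) / 29393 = -2.58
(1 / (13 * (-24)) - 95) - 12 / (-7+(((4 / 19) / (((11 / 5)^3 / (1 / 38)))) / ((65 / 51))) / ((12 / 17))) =-94262943219 / 1010442472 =-93.29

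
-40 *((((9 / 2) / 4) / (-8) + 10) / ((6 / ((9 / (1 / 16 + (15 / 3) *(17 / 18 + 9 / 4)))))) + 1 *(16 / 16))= -177545 / 2309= -76.89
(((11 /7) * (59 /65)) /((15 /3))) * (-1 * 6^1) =-3894 /2275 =-1.71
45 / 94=0.48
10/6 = 5/3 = 1.67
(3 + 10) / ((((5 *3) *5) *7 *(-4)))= -13 / 2100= -0.01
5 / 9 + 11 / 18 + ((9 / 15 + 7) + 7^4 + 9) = 72563 / 30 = 2418.77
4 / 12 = 1 / 3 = 0.33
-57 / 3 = -19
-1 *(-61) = 61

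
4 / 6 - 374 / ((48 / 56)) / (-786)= 2881 / 2358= 1.22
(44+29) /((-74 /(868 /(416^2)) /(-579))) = 2.86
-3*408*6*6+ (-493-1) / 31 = -1366478 / 31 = -44079.94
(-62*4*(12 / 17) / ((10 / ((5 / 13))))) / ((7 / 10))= -9.62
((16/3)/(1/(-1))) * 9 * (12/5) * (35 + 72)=-61632/5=-12326.40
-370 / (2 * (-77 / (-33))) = -555 / 7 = -79.29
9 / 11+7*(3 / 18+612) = 282875 / 66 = 4285.98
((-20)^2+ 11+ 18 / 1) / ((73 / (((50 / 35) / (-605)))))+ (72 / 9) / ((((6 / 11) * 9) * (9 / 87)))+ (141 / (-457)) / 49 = 22915112459 / 1456507899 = 15.73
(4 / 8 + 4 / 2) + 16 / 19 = 127 / 38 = 3.34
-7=-7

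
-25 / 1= -25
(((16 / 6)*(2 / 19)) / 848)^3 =1 / 27570978261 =0.00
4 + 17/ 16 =81/ 16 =5.06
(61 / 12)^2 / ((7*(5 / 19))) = 70699 / 5040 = 14.03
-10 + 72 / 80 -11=-201 / 10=-20.10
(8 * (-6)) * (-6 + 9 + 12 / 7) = -1584 / 7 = -226.29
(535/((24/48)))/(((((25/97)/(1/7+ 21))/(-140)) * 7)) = -12288736/7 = -1755533.71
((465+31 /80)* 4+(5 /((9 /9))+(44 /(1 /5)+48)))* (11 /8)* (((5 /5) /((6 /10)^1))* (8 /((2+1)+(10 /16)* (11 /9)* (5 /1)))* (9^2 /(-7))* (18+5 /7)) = -29897617266 /24059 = -1242679.13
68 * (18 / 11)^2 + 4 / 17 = 375028 / 2057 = 182.32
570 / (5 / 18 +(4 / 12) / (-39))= 14820 / 7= 2117.14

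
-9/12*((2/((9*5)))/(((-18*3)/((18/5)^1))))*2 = 1/225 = 0.00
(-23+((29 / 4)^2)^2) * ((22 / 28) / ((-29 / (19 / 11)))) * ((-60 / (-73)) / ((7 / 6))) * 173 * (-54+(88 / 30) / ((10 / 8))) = 807188.72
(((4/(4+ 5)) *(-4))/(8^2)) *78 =-13/6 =-2.17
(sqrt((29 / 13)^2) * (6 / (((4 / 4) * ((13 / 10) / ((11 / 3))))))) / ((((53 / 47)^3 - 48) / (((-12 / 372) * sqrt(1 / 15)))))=132478148 * sqrt(15) / 75985832559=0.01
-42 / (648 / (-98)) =343 / 54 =6.35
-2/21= -0.10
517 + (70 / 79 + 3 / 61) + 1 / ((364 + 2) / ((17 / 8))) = 119805983 / 231312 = 517.94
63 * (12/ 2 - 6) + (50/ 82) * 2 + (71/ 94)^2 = 1.79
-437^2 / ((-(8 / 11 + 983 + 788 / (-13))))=27308567 / 132005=206.88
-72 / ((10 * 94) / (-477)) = 8586 / 235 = 36.54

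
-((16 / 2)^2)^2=-4096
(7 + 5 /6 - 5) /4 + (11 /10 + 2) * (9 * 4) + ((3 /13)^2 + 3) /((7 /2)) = 16067131 /141960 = 113.18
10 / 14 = 5 / 7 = 0.71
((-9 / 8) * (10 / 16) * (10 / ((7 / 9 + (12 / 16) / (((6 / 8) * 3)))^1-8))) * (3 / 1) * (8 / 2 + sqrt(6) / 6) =2025 * sqrt(6) / 3968 + 6075 / 496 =13.50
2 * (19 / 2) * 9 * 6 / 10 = 513 / 5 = 102.60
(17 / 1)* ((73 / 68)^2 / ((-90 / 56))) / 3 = -37303 / 9180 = -4.06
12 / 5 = 2.40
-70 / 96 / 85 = -7 / 816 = -0.01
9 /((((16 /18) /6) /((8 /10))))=48.60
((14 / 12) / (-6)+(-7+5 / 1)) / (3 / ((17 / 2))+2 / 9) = -3.82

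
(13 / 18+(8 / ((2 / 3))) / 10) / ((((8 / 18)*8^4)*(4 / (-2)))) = -0.00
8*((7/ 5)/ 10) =28/ 25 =1.12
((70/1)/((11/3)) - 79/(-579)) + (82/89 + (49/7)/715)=742732802/36844665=20.16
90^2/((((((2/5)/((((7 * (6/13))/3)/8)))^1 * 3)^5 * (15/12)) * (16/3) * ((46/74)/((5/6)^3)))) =1214568359375/60443316191232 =0.02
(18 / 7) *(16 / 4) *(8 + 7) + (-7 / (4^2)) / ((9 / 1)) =155471 / 1008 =154.24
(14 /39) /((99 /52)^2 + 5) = 2912 /69963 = 0.04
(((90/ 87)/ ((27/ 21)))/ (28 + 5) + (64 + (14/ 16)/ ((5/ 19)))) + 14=9342163/ 114840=81.35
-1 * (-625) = 625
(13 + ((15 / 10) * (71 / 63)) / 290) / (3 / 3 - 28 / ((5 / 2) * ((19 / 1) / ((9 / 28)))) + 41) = 3009809 / 9675792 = 0.31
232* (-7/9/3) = -1624/27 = -60.15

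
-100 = -100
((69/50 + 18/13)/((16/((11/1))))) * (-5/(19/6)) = -59301/19760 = -3.00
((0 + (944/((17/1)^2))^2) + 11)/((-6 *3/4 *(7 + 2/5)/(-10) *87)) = 60328900/806562297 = 0.07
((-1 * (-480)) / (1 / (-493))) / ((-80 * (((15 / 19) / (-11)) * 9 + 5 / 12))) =-7418664 / 575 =-12902.02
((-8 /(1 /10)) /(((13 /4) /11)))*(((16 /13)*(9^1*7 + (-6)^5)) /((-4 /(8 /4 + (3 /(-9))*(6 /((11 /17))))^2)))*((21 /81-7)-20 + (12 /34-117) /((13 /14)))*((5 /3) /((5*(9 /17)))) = 15956573224960 /217503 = 73362543.16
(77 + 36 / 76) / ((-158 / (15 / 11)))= -11040 / 16511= -0.67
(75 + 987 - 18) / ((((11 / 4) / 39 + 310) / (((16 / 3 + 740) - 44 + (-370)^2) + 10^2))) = 22426589952 / 48371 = 463637.10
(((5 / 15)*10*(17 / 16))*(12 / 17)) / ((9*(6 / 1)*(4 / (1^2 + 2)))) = 5 / 144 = 0.03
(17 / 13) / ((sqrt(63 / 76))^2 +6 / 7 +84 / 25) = 226100 / 872469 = 0.26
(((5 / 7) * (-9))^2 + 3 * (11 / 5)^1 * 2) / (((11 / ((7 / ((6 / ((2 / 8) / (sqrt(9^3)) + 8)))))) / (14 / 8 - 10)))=-770369 / 2016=-382.13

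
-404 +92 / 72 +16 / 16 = -7231 / 18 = -401.72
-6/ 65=-0.09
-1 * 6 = -6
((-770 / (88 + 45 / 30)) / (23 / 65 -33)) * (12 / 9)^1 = 200200 / 569757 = 0.35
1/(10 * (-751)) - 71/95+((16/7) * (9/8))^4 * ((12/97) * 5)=873900499483/33232072930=26.30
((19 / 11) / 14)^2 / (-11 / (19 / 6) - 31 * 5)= -6859 / 71408876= -0.00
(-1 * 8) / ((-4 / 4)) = 8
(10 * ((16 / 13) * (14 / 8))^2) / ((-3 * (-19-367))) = 3920 / 97851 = 0.04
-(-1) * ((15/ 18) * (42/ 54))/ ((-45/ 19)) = -133/ 486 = -0.27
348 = 348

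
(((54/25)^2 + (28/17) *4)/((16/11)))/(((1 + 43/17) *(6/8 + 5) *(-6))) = -328823/5175000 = -0.06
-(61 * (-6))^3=49027896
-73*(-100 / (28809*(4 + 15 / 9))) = 7300 / 163251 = 0.04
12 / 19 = 0.63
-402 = -402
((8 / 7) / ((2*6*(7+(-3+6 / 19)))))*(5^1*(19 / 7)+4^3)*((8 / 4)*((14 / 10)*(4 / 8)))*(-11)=-37829 / 1435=-26.36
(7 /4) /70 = 1 /40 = 0.02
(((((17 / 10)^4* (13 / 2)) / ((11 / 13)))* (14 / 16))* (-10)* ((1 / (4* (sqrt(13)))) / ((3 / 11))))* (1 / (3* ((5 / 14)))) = -133.21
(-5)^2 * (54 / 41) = 32.93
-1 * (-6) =6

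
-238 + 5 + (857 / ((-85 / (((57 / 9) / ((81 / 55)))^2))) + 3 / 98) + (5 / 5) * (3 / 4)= -82375383655 / 196751268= -418.68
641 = 641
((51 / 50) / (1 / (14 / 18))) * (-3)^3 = -1071 / 50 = -21.42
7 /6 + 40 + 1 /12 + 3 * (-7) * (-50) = 4365 /4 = 1091.25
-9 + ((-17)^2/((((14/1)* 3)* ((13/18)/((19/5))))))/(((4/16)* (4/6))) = 94743/455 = 208.23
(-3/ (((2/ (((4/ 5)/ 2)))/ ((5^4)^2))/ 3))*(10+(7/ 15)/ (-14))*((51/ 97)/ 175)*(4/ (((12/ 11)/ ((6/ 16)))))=-314510625/ 10864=-28949.80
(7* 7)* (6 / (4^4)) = 147 / 128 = 1.15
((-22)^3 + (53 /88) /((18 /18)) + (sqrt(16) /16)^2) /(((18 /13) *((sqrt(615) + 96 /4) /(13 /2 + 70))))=31856827 /88 - 31856827 *sqrt(615) /2112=-12054.82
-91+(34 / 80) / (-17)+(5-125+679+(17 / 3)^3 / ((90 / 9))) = 105013 / 216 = 486.17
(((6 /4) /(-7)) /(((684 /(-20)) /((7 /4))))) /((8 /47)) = 0.06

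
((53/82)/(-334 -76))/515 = -53/17314300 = -0.00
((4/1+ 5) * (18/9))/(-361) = -18/361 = -0.05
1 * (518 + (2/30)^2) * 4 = 466204/225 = 2072.02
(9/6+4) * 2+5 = 16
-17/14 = -1.21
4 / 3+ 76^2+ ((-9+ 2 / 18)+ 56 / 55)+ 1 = 2856379 / 495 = 5770.46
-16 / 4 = -4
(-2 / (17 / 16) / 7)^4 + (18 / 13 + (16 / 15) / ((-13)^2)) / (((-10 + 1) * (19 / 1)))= -252540638086 / 86928446744685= -0.00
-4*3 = -12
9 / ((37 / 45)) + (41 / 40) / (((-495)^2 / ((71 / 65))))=258011432707 / 23571405000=10.95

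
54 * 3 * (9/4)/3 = 243/2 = 121.50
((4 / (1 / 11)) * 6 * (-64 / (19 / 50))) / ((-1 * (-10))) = -4446.32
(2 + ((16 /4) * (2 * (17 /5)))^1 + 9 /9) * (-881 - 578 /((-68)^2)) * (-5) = 133049.88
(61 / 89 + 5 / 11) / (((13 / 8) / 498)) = 349.35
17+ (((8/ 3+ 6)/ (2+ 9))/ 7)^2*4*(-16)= 863873/ 53361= 16.19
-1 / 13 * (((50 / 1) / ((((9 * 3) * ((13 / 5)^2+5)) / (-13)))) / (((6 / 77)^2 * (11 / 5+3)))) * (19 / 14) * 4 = 7184375 / 265356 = 27.07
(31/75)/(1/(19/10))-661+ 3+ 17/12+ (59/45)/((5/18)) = -325539/500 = -651.08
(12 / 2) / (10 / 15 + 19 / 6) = 36 / 23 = 1.57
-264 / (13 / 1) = -264 / 13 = -20.31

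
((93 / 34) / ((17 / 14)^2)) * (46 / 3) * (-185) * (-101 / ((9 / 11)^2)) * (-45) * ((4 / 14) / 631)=-451363081400 / 27900927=-16177.35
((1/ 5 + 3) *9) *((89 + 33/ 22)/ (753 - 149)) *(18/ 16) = 14661/ 3020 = 4.85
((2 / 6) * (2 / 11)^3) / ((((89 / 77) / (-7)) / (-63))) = 8232 / 10769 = 0.76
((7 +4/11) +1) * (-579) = -53268/11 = -4842.55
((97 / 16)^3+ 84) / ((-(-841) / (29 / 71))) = 1256737 / 8433664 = 0.15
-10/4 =-5/2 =-2.50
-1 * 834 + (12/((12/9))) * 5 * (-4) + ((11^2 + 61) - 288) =-1120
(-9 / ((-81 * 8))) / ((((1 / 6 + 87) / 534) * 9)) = 89 / 9414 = 0.01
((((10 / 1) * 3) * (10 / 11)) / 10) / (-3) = -10 / 11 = -0.91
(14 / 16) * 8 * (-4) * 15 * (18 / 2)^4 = -2755620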